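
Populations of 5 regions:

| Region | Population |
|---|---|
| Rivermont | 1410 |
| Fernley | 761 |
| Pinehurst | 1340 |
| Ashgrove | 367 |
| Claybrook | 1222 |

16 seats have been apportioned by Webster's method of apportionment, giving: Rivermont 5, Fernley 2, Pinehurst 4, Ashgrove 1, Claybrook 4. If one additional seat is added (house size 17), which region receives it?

Fernley

Priority for the next seat is population ÷ (current seats + 0.5).
Priorities: Rivermont 256.364, Fernley 304.400, Pinehurst 297.778, Ashgrove 244.667, Claybrook 271.556.
Highest priority: Fernley.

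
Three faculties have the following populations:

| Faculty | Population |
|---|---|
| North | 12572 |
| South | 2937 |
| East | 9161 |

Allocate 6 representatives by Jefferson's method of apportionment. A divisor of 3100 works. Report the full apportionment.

With modified divisor 3100: modified quotas North 4.055, South 0.947, East 2.955.
Rounding down: North 4, South 0, East 2 (total 6).

North 4; South 0; East 2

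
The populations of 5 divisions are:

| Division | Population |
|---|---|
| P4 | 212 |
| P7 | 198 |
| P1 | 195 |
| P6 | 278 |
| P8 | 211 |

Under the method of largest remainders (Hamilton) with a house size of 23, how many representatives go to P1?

Total 1094; standard divisor 1094/23 ≈ 47.565.
Standard quotas: P4 4.457, P7 4.163, P1 4.100, P6 5.845, P8 4.436.
Lower quotas: P4 4, P7 4, P1 4, P6 5, P8 4 (sum 21, leaving 2 seats).
Remainders in descending order: P6 0.845, P4 0.457, P8 0.436, P7 0.163, P1 0.100.
Largest remainders: P6, P4 receive the extra seats.
P1 receives 4.

4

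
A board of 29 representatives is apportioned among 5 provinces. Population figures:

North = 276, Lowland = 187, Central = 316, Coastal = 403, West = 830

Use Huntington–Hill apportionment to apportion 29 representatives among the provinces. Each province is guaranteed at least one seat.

With divisor 71: modified quotas North 3.887, Lowland 2.634, Central 4.451, Coastal 5.676, West 11.690.
Geometric-mean thresholds: North √(3·4)=3.464, Lowland √(2·3)=2.449, Central √(4·5)=4.472, Coastal √(5·6)=5.477, West √(11·12)=11.489.
Each quota rounded against its threshold gives North 4, Lowland 3, Central 4, Coastal 6, West 12 (total 29).

North=4; Lowland=3; Central=4; Coastal=6; West=12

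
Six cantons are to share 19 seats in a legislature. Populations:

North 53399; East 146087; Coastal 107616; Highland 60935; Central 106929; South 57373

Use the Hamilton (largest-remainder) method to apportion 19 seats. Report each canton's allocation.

Total 532339; standard divisor 532339/19 ≈ 28017.842.
Standard quotas: North 1.9059, East 5.2141, Coastal 3.8410, Highland 2.1749, Central 3.8165, South 2.0477.
Lower quotas: North 1, East 5, Coastal 3, Highland 2, Central 3, South 2 (sum 16, leaving 3 seats).
Remainders in descending order: North 0.9059, Coastal 0.8410, Central 0.8165, East 0.2141, Highland 0.1749, South 0.0477.
The surplus seats go to North, Coastal, Central.

North 2; East 5; Coastal 4; Highland 2; Central 4; South 2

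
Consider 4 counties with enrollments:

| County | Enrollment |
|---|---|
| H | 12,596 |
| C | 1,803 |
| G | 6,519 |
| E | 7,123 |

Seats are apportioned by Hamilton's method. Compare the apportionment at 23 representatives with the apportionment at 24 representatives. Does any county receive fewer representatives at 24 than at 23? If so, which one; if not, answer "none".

At 23 seats: H 10, C 2, G 5, E 6.
At 24 seats: H 11, C 1, G 6, E 6.
C drops from 2 to 1.

C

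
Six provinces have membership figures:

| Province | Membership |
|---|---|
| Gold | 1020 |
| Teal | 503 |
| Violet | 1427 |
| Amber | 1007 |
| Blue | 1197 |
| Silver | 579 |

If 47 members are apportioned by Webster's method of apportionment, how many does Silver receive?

5

Standard divisor 5733/47 ≈ 121.979; standard quotas: Gold 8.362, Teal 4.124, Violet 11.699, Amber 8.256, Blue 9.813, Silver 4.747.
Rounding to the nearest integer gives Gold 8, Teal 4, Violet 12, Amber 8, Blue 10, Silver 5 — total 47, matching the house size, so no adjustment is needed.
Silver receives 5.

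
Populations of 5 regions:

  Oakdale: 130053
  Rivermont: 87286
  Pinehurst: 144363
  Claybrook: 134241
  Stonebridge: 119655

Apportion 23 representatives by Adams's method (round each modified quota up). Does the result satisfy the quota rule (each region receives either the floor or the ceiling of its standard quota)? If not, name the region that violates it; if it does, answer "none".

none

Standard quotas: Oakdale 4.859, Rivermont 3.261, Pinehurst 5.394, Claybrook 5.016, Stonebridge 4.471.
Adams allocation: Oakdale 5, Rivermont 3, Pinehurst 5, Claybrook 5, Stonebridge 5.
Every allocation lies between the lower and upper quota.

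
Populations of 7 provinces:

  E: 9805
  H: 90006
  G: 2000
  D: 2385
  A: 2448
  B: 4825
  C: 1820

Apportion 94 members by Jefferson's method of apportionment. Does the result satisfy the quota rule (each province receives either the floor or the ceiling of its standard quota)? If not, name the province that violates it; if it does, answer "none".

H

Standard quotas: E 8.136, H 74.681, G 1.659, D 1.979, A 2.031, B 4.003, C 1.510.
Jefferson allocation: E 8, H 76, G 1, D 2, A 2, B 4, C 1.
H has quota 74.681 (lower 74, upper 75) but receives 76 — outside the quota interval.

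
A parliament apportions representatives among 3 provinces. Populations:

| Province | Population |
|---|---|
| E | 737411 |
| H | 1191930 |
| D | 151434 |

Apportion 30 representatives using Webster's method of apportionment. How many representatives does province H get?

17

Standard divisor 2080775/30 ≈ 69359.167; standard quotas: E 10.632, H 17.185, D 2.183.
Rounding to the nearest integer gives E 11, H 17, D 2 — total 30, matching the house size, so no adjustment is needed.
H receives 17.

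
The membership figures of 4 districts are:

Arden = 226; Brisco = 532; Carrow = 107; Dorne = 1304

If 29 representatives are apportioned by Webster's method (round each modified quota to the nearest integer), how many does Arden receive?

3

Standard divisor 2169/29 ≈ 74.793; standard quotas: Arden 3.022, Brisco 7.113, Carrow 1.431, Dorne 17.435.
Rounding to the nearest integer gives 3, 7, 1, 17 = 28 seats, so the divisor must be adjusted.
With modified divisor 73: modified quotas Arden 3.096, Brisco 7.288, Carrow 1.466, Dorne 17.863.
Rounding to the nearest integer: Arden 3, Brisco 7, Carrow 1, Dorne 18 (total 29).
Arden receives 3.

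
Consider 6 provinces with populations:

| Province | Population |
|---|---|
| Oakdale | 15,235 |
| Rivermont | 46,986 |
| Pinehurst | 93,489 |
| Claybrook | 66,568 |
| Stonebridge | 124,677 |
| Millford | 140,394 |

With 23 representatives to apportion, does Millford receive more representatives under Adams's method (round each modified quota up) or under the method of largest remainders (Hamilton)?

Hamilton

Adams: Oakdale 1, Rivermont 3, Pinehurst 4, Claybrook 3, Stonebridge 6, Millford 6.
Hamilton: Oakdale 1, Rivermont 2, Pinehurst 4, Claybrook 3, Stonebridge 6, Millford 7.
Millford gets 6 under Adams and 7 under Hamilton.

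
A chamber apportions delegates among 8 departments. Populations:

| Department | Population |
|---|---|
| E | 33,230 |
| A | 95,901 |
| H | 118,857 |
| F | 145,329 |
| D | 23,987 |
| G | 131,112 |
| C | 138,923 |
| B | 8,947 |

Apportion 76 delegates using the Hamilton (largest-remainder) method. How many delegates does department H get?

The standard divisor is 696286/76 ≈ 9161.658.
Standard quotas: E 3.6271, A 10.4676, H 12.9733, F 15.8627, D 2.6182, G 14.3109, C 15.1635, B 0.9766.
Lower quotas: E 3, A 10, H 12, F 15, D 2, G 14, C 15, B 0 (sum 71, leaving 5 seats).
Remainders in descending order: B 0.9766, H 0.9733, F 0.8627, E 0.6271, D 0.6182, A 0.4676, G 0.3109, C 0.1635.
Largest remainders: B, H, F, E, D receive the extra seats.
H receives 13.

13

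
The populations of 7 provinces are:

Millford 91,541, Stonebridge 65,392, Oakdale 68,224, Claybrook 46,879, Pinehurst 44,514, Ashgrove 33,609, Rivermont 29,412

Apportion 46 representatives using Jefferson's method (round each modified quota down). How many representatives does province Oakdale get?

Standard divisor 379571/46 ≈ 8251.543; standard quotas: Millford 11.094, Stonebridge 7.925, Oakdale 8.268, Claybrook 5.681, Pinehurst 5.395, Ashgrove 4.073, Rivermont 3.564.
Rounding down gives 11, 7, 8, 5, 5, 4, 3 = 43 seats, so the divisor must be adjusted.
With modified divisor 7600: modified quotas Millford 12.045, Stonebridge 8.604, Oakdale 8.977, Claybrook 6.168, Pinehurst 5.857, Ashgrove 4.422, Rivermont 3.870.
Rounding down: Millford 12, Stonebridge 8, Oakdale 8, Claybrook 6, Pinehurst 5, Ashgrove 4, Rivermont 3 (total 46).
Oakdale receives 8.

8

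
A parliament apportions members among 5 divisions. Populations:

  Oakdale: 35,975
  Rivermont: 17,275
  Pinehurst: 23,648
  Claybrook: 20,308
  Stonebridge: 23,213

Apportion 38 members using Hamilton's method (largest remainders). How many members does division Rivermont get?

The standard divisor is 120419/38 ≈ 3168.921.
Standard quotas: Oakdale 11.3524, Rivermont 5.4514, Pinehurst 7.4625, Claybrook 6.4085, Stonebridge 7.3252.
Lower quotas: Oakdale 11, Rivermont 5, Pinehurst 7, Claybrook 6, Stonebridge 7 (sum 36, leaving 2 seats).
Remainders in descending order: Pinehurst 0.4625, Rivermont 0.4514, Claybrook 0.4085, Oakdale 0.3524, Stonebridge 0.3252.
Largest remainders: Pinehurst, Rivermont receive the extra seats.
Rivermont receives 6.

6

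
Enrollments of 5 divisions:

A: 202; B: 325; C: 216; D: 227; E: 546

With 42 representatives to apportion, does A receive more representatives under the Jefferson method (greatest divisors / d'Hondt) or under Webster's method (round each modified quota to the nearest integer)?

Jefferson: A 5, B 9, C 6, D 6, E 16.
Webster: A 6, B 9, C 6, D 6, E 15.
A gets 5 under Jefferson and 6 under Webster.

Webster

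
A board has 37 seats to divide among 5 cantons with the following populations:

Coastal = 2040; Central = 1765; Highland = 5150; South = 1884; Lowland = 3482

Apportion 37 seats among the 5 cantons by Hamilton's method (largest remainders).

Total 14321; standard divisor 14321/37 ≈ 387.054.
Standard quotas: Coastal 5.2706, Central 4.5601, Highland 13.3056, South 4.8675, Lowland 8.9962.
Lower quotas: Coastal 5, Central 4, Highland 13, South 4, Lowland 8 (sum 34, leaving 3 seats).
Remainders in descending order: Lowland 0.9962, South 0.8675, Central 0.5601, Highland 0.3056, Coastal 0.2706.
The surplus seats go to Lowland, South, Central.

Coastal 5, Central 5, Highland 13, South 5, Lowland 9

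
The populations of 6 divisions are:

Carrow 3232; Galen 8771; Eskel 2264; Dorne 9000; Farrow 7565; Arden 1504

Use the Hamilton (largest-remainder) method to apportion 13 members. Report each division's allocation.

Standard divisor: 32336 ÷ 13 ≈ 2487.385.
Standard quotas: Carrow 1.2994, Galen 3.5262, Eskel 0.9102, Dorne 3.6183, Farrow 3.0413, Arden 0.6047.
Lower quotas: Carrow 1, Galen 3, Eskel 0, Dorne 3, Farrow 3, Arden 0 (sum 10, leaving 3 seats).
Remainders in descending order: Eskel 0.9102, Dorne 0.6183, Arden 0.6047, Galen 0.5262, Carrow 0.2994, Farrow 0.0413.
The surplus seats go to Eskel, Dorne, Arden.

Carrow 1, Galen 3, Eskel 1, Dorne 4, Farrow 3, Arden 1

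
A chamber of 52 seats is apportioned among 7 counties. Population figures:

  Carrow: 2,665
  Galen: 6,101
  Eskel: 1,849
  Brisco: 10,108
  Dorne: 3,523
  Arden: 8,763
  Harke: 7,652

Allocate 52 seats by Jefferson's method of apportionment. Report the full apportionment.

Standard divisor 40661/52 ≈ 781.942; standard quotas: Carrow 3.408, Galen 7.802, Eskel 2.365, Brisco 12.927, Dorne 4.505, Arden 11.207, Harke 9.786.
Rounding down gives 3, 7, 2, 12, 4, 11, 9 = 48 seats, so the divisor must be adjusted.
With modified divisor 726: modified quotas Carrow 3.671, Galen 8.404, Eskel 2.547, Brisco 13.923, Dorne 4.853, Arden 12.070, Harke 10.540.
Rounding down: Carrow 3, Galen 8, Eskel 2, Brisco 13, Dorne 4, Arden 12, Harke 10 (total 52).

Carrow: 3; Galen: 8; Eskel: 2; Brisco: 13; Dorne: 4; Arden: 12; Harke: 10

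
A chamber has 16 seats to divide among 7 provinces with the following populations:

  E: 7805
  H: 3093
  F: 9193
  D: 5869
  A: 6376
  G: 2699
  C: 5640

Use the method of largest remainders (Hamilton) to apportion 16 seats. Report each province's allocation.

Standard divisor: 40675 ÷ 16 ≈ 2542.188.
Standard quotas: E 3.0702, H 1.2167, F 3.6162, D 2.3086, A 2.5081, G 1.0617, C 2.2186.
Lower quotas: E 3, H 1, F 3, D 2, A 2, G 1, C 2 (sum 14, leaving 2 seats).
Remainders in descending order: F 0.6162, A 0.5081, D 0.3086, C 0.2186, H 0.2167, E 0.0702, G 0.0617.
Largest remainders: F, A receive the extra seats.

E 3, H 1, F 4, D 2, A 3, G 1, C 2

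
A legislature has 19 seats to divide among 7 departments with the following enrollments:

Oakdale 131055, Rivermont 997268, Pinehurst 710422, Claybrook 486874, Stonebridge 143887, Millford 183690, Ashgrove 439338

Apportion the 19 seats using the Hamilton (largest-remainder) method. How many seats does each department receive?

Standard divisor: 3092534 ÷ 19 ≈ 162764.947.
Standard quotas: Oakdale 0.8052, Rivermont 6.1270, Pinehurst 4.3647, Claybrook 2.9913, Stonebridge 0.8840, Millford 1.1286, Ashgrove 2.6992.
Lower quotas: Oakdale 0, Rivermont 6, Pinehurst 4, Claybrook 2, Stonebridge 0, Millford 1, Ashgrove 2 (sum 15, leaving 4 seats).
Remainders in descending order: Claybrook 0.9913, Stonebridge 0.8840, Oakdale 0.8052, Ashgrove 0.6992, Pinehurst 0.3647, Millford 0.1286, Rivermont 0.1270.
The surplus seats go to Claybrook, Stonebridge, Oakdale, Ashgrove.

Oakdale 1; Rivermont 6; Pinehurst 4; Claybrook 3; Stonebridge 1; Millford 1; Ashgrove 3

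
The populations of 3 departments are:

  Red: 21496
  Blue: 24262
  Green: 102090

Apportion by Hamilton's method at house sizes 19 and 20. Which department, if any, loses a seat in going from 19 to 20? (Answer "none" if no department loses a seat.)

none

At 19 seats: Red 3, Blue 3, Green 13.
At 20 seats: Red 3, Blue 3, Green 14.
No department's allocation decreased.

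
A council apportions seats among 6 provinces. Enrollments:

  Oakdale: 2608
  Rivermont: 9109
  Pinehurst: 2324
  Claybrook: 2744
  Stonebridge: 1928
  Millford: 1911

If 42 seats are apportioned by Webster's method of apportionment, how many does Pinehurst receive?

5

Standard divisor 20624/42 ≈ 491.048; standard quotas: Oakdale 5.311, Rivermont 18.550, Pinehurst 4.733, Claybrook 5.588, Stonebridge 3.926, Millford 3.892.
Rounding to the nearest integer gives 5, 19, 5, 6, 4, 4 = 43 seats, so the divisor must be adjusted.
With modified divisor 496: modified quotas Oakdale 5.258, Rivermont 18.365, Pinehurst 4.685, Claybrook 5.532, Stonebridge 3.887, Millford 3.853.
Rounding to the nearest integer: Oakdale 5, Rivermont 18, Pinehurst 5, Claybrook 6, Stonebridge 4, Millford 4 (total 42).
Pinehurst receives 5.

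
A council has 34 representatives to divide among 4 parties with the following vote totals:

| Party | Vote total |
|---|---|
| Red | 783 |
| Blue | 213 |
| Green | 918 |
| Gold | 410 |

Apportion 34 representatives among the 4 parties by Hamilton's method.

Red: 12, Blue: 3, Green: 13, Gold: 6

The standard divisor is 2324/34 ≈ 68.353.
Standard quotas: Red 11.455, Blue 3.116, Green 13.430, Gold 5.998.
Lower quotas: Red 11, Blue 3, Green 13, Gold 5 (sum 32, leaving 2 seats).
Remainders in descending order: Gold 0.998, Red 0.455, Green 0.430, Blue 0.116.
The surplus seats go to Gold, Red.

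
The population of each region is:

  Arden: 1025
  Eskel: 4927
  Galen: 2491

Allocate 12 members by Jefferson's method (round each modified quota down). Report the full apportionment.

Standard divisor 8443/12 ≈ 703.583; standard quotas: Arden 1.457, Eskel 7.003, Galen 3.540.
Rounding down gives 1, 7, 3 = 11 seats, so the divisor must be adjusted.
With modified divisor 619: modified quotas Arden 1.656, Eskel 7.960, Galen 4.024.
Rounding down: Arden 1, Eskel 7, Galen 4 (total 12).

Arden 1, Eskel 7, Galen 4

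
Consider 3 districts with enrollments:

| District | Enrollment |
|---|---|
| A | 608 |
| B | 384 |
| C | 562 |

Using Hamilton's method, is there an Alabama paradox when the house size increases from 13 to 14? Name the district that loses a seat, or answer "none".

none

At 13 seats: A 5, B 3, C 5.
At 14 seats: A 6, B 3, C 5.
No district's allocation decreased.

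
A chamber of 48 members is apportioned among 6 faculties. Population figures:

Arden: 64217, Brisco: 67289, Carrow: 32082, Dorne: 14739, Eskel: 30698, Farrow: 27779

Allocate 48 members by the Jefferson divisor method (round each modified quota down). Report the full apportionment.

Standard divisor 236804/48 ≈ 4933.417; standard quotas: Arden 13.017, Brisco 13.639, Carrow 6.503, Dorne 2.988, Eskel 6.222, Farrow 5.631.
Rounding down gives 13, 13, 6, 2, 6, 5 = 45 seats, so the divisor must be adjusted.
With modified divisor 4600: modified quotas Arden 13.960, Brisco 14.628, Carrow 6.974, Dorne 3.204, Eskel 6.673, Farrow 6.039.
Rounding down: Arden 13, Brisco 14, Carrow 6, Dorne 3, Eskel 6, Farrow 6 (total 48).

Arden: 13; Brisco: 14; Carrow: 6; Dorne: 3; Eskel: 6; Farrow: 6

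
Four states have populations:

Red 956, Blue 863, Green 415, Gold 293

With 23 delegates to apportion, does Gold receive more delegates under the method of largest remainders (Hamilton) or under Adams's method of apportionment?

Hamilton: Red 9, Blue 8, Green 4, Gold 2.
Adams: Red 8, Blue 8, Green 4, Gold 3.
Gold gets 2 under Hamilton and 3 under Adams.

Adams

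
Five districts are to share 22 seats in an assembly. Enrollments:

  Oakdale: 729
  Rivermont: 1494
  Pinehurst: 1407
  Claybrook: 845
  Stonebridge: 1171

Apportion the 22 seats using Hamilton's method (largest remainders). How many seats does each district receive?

Standard divisor: 5646 ÷ 22 ≈ 256.636.
Standard quotas: Oakdale 2.841, Rivermont 5.821, Pinehurst 5.482, Claybrook 3.293, Stonebridge 4.563.
Lower quotas: Oakdale 2, Rivermont 5, Pinehurst 5, Claybrook 3, Stonebridge 4 (sum 19, leaving 3 seats).
Remainders in descending order: Oakdale 0.841, Rivermont 0.821, Stonebridge 0.563, Pinehurst 0.482, Claybrook 0.293.
The surplus seats go to Oakdale, Rivermont, Stonebridge.

Oakdale 3, Rivermont 6, Pinehurst 5, Claybrook 3, Stonebridge 5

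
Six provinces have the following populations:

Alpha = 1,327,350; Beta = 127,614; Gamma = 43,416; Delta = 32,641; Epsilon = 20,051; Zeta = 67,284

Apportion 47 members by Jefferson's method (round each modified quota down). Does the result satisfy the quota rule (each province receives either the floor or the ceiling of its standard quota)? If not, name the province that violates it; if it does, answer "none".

Standard quotas: Alpha 38.549, Beta 3.706, Gamma 1.261, Delta 0.948, Epsilon 0.582, Zeta 1.954.
Jefferson allocation: Alpha 40, Beta 3, Gamma 1, Delta 1, Epsilon 0, Zeta 2.
Alpha has quota 38.549 (lower 38, upper 39) but receives 40 — outside the quota interval.

Alpha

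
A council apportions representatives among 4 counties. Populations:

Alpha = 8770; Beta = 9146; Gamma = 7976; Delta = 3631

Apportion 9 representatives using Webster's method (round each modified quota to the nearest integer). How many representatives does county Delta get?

Standard divisor 29523/9 ≈ 3280.333; standard quotas: Alpha 2.674, Beta 2.788, Gamma 2.431, Delta 1.107.
Rounding to the nearest integer gives Alpha 3, Beta 3, Gamma 2, Delta 1 — total 9, matching the house size, so no adjustment is needed.
Delta receives 1.

1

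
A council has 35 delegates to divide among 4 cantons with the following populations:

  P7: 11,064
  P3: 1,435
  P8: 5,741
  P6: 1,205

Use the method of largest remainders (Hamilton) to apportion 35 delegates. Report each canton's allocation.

P7: 20; P3: 3; P8: 10; P6: 2

Total 19445; standard divisor 19445/35 ≈ 555.571.
Standard quotas: P7 19.9146, P3 2.5829, P8 10.3335, P6 2.1689.
Lower quotas: P7 19, P3 2, P8 10, P6 2 (sum 33, leaving 2 seats).
Remainders in descending order: P7 0.9146, P3 0.5829, P8 0.3335, P6 0.1689.
Largest remainders: P7, P3 receive the extra seats.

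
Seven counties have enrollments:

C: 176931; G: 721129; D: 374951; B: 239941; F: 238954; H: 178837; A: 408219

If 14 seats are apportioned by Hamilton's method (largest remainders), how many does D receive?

2

Standard divisor: 2338962 ÷ 14 ≈ 167068.714.
Standard quotas: C 1.0590, G 4.3164, D 2.2443, B 1.4362, F 1.4303, H 1.0704, A 2.4434.
Lower quotas: C 1, G 4, D 2, B 1, F 1, H 1, A 2 (sum 12, leaving 2 seats).
Remainders in descending order: A 0.4434, B 0.4362, F 0.4303, G 0.3164, D 0.2443, H 0.0704, C 0.0590.
The surplus seats go to A, B.
D receives 2.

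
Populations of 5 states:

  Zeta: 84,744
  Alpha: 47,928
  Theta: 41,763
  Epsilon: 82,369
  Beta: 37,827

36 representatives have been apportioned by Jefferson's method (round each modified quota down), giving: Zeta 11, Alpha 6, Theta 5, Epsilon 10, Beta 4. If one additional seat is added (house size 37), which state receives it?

Beta

Priority for the next seat is population ÷ (current seats + 1).
Priorities: Zeta 7062.000, Alpha 6846.857, Theta 6960.500, Epsilon 7488.091, Beta 7565.400.
Highest priority: Beta.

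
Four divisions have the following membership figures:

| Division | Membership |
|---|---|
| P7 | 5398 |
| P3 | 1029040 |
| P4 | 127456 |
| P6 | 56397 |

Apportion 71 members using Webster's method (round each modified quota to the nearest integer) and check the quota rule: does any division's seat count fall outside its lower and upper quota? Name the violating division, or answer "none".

Standard quotas: P7 0.315, P3 59.971, P4 7.428, P6 3.287.
Webster allocation: P7 0, P3 61, P4 7, P6 3.
P3 has quota 59.971 (lower 59, upper 60) but receives 61 — outside the quota interval.

P3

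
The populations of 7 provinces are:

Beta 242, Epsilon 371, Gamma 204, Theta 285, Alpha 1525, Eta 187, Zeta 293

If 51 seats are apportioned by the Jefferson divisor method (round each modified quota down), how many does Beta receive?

Standard divisor 3107/51 ≈ 60.922; standard quotas: Beta 3.972, Epsilon 6.090, Gamma 3.349, Theta 4.678, Alpha 25.032, Eta 3.070, Zeta 4.809.
Rounding down gives 3, 6, 3, 4, 25, 3, 4 = 48 seats, so the divisor must be adjusted.
With modified divisor 58: modified quotas Beta 4.172, Epsilon 6.397, Gamma 3.517, Theta 4.914, Alpha 26.293, Eta 3.224, Zeta 5.052.
Rounding down: Beta 4, Epsilon 6, Gamma 3, Theta 4, Alpha 26, Eta 3, Zeta 5 (total 51).
Beta receives 4.

4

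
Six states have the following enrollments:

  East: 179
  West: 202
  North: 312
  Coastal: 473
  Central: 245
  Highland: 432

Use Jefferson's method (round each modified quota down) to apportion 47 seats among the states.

East 4, West 5, North 8, Coastal 13, Central 6, Highland 11

Standard divisor 1843/47 ≈ 39.213; standard quotas: East 4.565, West 5.151, North 7.957, Coastal 12.062, Central 6.248, Highland 11.017.
Rounding down gives 4, 5, 7, 12, 6, 11 = 45 seats, so the divisor must be adjusted.
With modified divisor 36.2: modified quotas East 4.945, West 5.580, North 8.619, Coastal 13.066, Central 6.768, Highland 11.934.
Rounding down: East 4, West 5, North 8, Coastal 13, Central 6, Highland 11 (total 47).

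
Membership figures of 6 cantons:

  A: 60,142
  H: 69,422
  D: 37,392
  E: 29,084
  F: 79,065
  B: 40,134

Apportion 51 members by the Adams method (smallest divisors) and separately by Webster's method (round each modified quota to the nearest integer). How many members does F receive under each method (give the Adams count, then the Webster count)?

12 and 13

Adams: A 10, H 11, D 6, E 5, F 12, B 7.
Webster: A 10, H 11, D 6, E 5, F 13, B 6.
F gets 12 under Adams and 13 under Webster.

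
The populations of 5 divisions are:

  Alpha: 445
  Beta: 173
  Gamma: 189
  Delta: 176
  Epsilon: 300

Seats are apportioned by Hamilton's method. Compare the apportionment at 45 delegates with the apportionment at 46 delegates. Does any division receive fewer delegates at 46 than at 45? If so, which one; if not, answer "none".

At 45 seats: Alpha 16, Beta 6, Gamma 7, Delta 6, Epsilon 10.
At 46 seats: Alpha 16, Beta 6, Gamma 7, Delta 6, Epsilon 11.
No division's allocation decreased.

none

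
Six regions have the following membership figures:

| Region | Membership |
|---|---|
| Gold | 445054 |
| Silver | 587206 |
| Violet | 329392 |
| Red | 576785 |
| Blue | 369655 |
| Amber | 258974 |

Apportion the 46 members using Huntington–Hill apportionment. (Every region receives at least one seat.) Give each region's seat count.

Gold 8; Silver 10; Violet 6; Red 10; Blue 7; Amber 5

With divisor 56513: modified quotas Gold 7.875, Silver 10.391, Violet 5.829, Red 10.206, Blue 6.541, Amber 4.583.
Geometric-mean thresholds: Gold √(7·8)=7.483, Silver √(10·11)=10.488, Violet √(5·6)=5.477, Red √(10·11)=10.488, Blue √(6·7)=6.481, Amber √(4·5)=4.472.
Each quota rounded against its threshold gives Gold 8, Silver 10, Violet 6, Red 10, Blue 7, Amber 5 (total 46).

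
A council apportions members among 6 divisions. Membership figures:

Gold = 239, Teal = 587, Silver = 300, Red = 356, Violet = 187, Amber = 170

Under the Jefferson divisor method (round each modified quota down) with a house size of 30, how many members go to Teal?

Standard divisor 1839/30 ≈ 61.3; standard quotas: Gold 3.899, Teal 9.576, Silver 4.894, Red 5.808, Violet 3.051, Amber 2.773.
Rounding down gives 3, 9, 4, 5, 3, 2 = 26 seats, so the divisor must be adjusted.
With modified divisor 58: modified quotas Gold 4.121, Teal 10.121, Silver 5.172, Red 6.138, Violet 3.224, Amber 2.931.
Rounding down: Gold 4, Teal 10, Silver 5, Red 6, Violet 3, Amber 2 (total 30).
Teal receives 10.

10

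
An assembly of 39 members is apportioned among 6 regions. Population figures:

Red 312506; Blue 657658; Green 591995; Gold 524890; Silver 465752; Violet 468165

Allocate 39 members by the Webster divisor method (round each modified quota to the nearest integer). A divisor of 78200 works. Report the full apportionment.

Red 4, Blue 8, Green 8, Gold 7, Silver 6, Violet 6

With modified divisor 78200: modified quotas Red 3.996, Blue 8.410, Green 7.570, Gold 6.712, Silver 5.956, Violet 5.987.
Rounding to the nearest integer: Red 4, Blue 8, Green 8, Gold 7, Silver 6, Violet 6 (total 39).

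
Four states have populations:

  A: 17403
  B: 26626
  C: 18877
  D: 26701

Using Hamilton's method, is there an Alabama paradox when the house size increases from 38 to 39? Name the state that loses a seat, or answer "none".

At 38 seats: A 8, B 11, C 8, D 11.
At 39 seats: A 7, B 12, C 8, D 12.
A drops from 8 to 7.

A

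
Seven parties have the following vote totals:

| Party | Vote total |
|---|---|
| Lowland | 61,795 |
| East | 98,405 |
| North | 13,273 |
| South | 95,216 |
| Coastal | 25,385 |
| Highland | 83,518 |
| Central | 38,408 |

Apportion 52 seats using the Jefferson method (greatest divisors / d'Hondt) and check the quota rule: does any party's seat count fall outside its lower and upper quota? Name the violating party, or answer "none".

none

Standard quotas: Lowland 7.724, East 12.301, North 1.659, South 11.902, Coastal 3.173, Highland 10.440, Central 4.801.
Jefferson allocation: Lowland 8, East 12, North 1, South 12, Coastal 3, Highland 11, Central 5.
Every allocation lies between the lower and upper quota.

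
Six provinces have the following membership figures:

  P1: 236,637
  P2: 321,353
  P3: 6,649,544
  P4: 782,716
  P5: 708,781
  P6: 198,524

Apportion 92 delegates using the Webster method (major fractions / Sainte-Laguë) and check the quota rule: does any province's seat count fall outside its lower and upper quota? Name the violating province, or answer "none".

Standard quotas: P1 2.447, P2 3.323, P3 68.756, P4 8.093, P5 7.329, P6 2.053.
Webster allocation: P1 2, P2 3, P3 70, P4 8, P5 7, P6 2.
P3 has quota 68.756 (lower 68, upper 69) but receives 70 — outside the quota interval.

P3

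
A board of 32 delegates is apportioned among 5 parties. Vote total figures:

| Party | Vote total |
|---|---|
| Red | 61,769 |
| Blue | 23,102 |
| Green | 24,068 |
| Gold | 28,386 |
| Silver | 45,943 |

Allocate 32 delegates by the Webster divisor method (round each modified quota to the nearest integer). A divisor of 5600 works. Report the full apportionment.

With modified divisor 5600: modified quotas Red 11.030, Blue 4.125, Green 4.298, Gold 5.069, Silver 8.204.
Rounding to the nearest integer: Red 11, Blue 4, Green 4, Gold 5, Silver 8 (total 32).

Red=11; Blue=4; Green=4; Gold=5; Silver=8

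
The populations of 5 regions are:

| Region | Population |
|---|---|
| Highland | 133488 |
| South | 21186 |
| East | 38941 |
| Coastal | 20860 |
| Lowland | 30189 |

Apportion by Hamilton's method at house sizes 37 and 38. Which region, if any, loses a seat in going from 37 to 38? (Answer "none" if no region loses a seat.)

none

At 37 seats: Highland 20, South 3, East 6, Coastal 3, Lowland 5.
At 38 seats: Highland 21, South 3, East 6, Coastal 3, Lowland 5.
No region's allocation decreased.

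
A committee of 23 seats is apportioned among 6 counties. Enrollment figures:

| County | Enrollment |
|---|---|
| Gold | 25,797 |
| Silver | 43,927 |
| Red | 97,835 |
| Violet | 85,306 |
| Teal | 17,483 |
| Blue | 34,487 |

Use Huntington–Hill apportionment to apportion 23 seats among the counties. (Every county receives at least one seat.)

Gold=2; Silver=3; Red=7; Violet=7; Teal=1; Blue=3

With divisor 13118: modified quotas Gold 1.967, Silver 3.349, Red 7.458, Violet 6.503, Teal 1.333, Blue 2.629.
Geometric-mean thresholds: Gold √(1·2)=1.414, Silver √(3·4)=3.464, Red √(7·8)=7.483, Violet √(6·7)=6.481, Teal √(1·2)=1.414, Blue √(2·3)=2.449.
Each quota rounded against its threshold gives Gold 2, Silver 3, Red 7, Violet 7, Teal 1, Blue 3 (total 23).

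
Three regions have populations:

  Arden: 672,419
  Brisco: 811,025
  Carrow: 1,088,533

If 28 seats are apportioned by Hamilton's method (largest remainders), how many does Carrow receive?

Total 2571977; standard divisor 2571977/28 ≈ 91856.321.
Standard quotas: Arden 7.3203, Brisco 8.8293, Carrow 11.8504.
Lower quotas: Arden 7, Brisco 8, Carrow 11 (sum 26, leaving 2 seats).
Remainders in descending order: Carrow 0.8504, Brisco 0.8293, Arden 0.3203.
The surplus seats go to Carrow, Brisco.
Carrow receives 12.

12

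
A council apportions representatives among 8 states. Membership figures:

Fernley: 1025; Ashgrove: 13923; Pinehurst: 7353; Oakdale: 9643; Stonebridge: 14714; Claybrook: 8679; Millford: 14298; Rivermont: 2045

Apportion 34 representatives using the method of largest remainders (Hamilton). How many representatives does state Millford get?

7

Total 71680; standard divisor 71680/34 ≈ 2108.235.
Standard quotas: Fernley 0.4862, Ashgrove 6.6041, Pinehurst 3.4878, Oakdale 4.5740, Stonebridge 6.9793, Claybrook 4.1167, Millford 6.7820, Rivermont 0.9700.
Lower quotas: Fernley 0, Ashgrove 6, Pinehurst 3, Oakdale 4, Stonebridge 6, Claybrook 4, Millford 6, Rivermont 0 (sum 29, leaving 5 seats).
Remainders in descending order: Stonebridge 0.9793, Rivermont 0.9700, Millford 0.7820, Ashgrove 0.6041, Oakdale 0.5740, Pinehurst 0.4878, Fernley 0.4862, Claybrook 0.1167.
The surplus seats go to Stonebridge, Rivermont, Millford, Ashgrove, Oakdale.
Millford receives 7.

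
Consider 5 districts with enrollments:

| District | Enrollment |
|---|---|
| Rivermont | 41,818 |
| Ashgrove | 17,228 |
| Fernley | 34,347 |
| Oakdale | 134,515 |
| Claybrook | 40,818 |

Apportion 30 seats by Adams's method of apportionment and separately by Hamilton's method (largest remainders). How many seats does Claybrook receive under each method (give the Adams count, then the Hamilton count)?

5 and 4

Adams: Rivermont 5, Ashgrove 2, Fernley 4, Oakdale 14, Claybrook 5.
Hamilton: Rivermont 5, Ashgrove 2, Fernley 4, Oakdale 15, Claybrook 4.
Claybrook gets 5 under Adams and 4 under Hamilton.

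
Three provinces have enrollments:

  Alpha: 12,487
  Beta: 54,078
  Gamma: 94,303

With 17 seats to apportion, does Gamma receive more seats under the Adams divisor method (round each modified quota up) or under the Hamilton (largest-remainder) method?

Hamilton

Adams: Alpha 2, Beta 6, Gamma 9.
Hamilton: Alpha 1, Beta 6, Gamma 10.
Gamma gets 9 under Adams and 10 under Hamilton.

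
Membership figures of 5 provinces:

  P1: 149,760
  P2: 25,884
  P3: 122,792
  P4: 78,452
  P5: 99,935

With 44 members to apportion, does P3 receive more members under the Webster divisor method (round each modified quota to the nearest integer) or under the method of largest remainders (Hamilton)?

Webster: P1 14, P2 2, P3 12, P4 7, P5 9.
Hamilton: P1 14, P2 3, P3 11, P4 7, P5 9.
P3 gets 12 under Webster and 11 under Hamilton.

Webster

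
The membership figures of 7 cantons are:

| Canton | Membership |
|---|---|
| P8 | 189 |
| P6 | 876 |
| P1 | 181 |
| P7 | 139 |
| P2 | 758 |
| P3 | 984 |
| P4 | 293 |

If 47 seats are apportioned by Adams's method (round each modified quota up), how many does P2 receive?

Standard divisor 3420/47 ≈ 72.766; standard quotas: P8 2.597, P6 12.039, P1 2.487, P7 1.910, P2 10.417, P3 13.523, P4 4.027.
Rounding up gives 3, 13, 3, 2, 11, 14, 5 = 51 seats, so the divisor must be adjusted.
With modified divisor 78: modified quotas P8 2.423, P6 11.231, P1 2.321, P7 1.782, P2 9.718, P3 12.615, P4 3.756.
Rounding up: P8 3, P6 12, P1 3, P7 2, P2 10, P3 13, P4 4 (total 47).
P2 receives 10.

10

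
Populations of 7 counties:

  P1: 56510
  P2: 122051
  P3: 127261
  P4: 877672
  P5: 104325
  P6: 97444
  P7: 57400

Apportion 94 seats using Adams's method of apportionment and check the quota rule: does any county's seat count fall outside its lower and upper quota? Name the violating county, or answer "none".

Standard quotas: P1 3.682, P2 7.953, P3 8.292, P4 57.187, P5 6.798, P6 6.349, P7 3.740.
Adams allocation: P1 4, P2 8, P3 8, P4 56, P5 7, P6 7, P7 4.
P4 has quota 57.187 (lower 57, upper 58) but receives 56 — outside the quota interval.

P4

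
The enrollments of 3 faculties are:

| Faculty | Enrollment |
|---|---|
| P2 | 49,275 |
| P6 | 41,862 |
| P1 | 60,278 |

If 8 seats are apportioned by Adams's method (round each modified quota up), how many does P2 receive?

3

Standard divisor 151415/8 ≈ 18926.875; standard quotas: P2 2.603, P6 2.212, P1 3.185.
Rounding up gives 3, 3, 4 = 10 seats, so the divisor must be adjusted.
With modified divisor 22800: modified quotas P2 2.161, P6 1.836, P1 2.644.
Rounding up: P2 3, P6 2, P1 3 (total 8).
P2 receives 3.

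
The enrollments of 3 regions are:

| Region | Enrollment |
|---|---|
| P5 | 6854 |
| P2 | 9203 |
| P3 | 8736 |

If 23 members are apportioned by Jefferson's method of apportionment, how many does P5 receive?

6

Standard divisor 24793/23 ≈ 1077.957; standard quotas: P5 6.358, P2 8.537, P3 8.104.
Rounding down gives 6, 8, 8 = 22 seats, so the divisor must be adjusted.
With modified divisor 1000: modified quotas P5 6.854, P2 9.203, P3 8.736.
Rounding down: P5 6, P2 9, P3 8 (total 23).
P5 receives 6.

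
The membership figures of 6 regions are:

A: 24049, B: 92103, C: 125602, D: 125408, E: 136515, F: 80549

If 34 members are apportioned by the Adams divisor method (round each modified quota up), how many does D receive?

7

Standard divisor 584226/34 ≈ 17183.118; standard quotas: A 1.400, B 5.360, C 7.310, D 7.298, E 7.945, F 4.688.
Rounding up gives 2, 6, 8, 8, 8, 5 = 37 seats, so the divisor must be adjusted.
With modified divisor 19000: modified quotas A 1.266, B 4.848, C 6.611, D 6.600, E 7.185, F 4.239.
Rounding up: A 2, B 5, C 7, D 7, E 8, F 5 (total 34).
D receives 7.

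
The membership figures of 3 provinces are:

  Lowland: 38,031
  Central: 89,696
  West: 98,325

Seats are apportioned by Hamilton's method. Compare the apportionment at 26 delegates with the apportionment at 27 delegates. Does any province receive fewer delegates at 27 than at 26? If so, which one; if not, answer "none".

At 26 seats: Lowland 5, Central 10, West 11.
At 27 seats: Lowland 4, Central 11, West 12.
Lowland drops from 5 to 4.

Lowland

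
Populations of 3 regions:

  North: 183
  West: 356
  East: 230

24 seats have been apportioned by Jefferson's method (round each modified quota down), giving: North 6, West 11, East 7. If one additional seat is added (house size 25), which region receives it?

West

Priority for the next seat is population ÷ (current seats + 1).
Priorities: North 26.143, West 29.667, East 28.750.
Highest priority: West.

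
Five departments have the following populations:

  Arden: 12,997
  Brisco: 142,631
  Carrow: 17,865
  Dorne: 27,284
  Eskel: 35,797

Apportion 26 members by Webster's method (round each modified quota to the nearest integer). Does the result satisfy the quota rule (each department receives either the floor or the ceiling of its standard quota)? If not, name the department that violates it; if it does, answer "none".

Standard quotas: Arden 1.428, Brisco 15.675, Carrow 1.963, Dorne 2.999, Eskel 3.934.
Webster allocation: Arden 1, Brisco 16, Carrow 2, Dorne 3, Eskel 4.
Every allocation lies between the lower and upper quota.

none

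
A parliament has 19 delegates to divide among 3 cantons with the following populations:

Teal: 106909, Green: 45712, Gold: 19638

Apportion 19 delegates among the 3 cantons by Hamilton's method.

Teal 12; Green 5; Gold 2

The standard divisor is 172259/19 ≈ 9066.263.
Standard quotas: Teal 11.7920, Green 5.0420, Gold 2.1661.
Lower quotas: Teal 11, Green 5, Gold 2 (sum 18, leaving 1 seat).
Remainders in descending order: Teal 0.7920, Gold 0.1661, Green 0.0420.
The surplus seat goes to Teal.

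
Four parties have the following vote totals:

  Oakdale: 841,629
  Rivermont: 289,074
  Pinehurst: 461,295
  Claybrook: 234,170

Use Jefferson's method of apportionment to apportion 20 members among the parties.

Standard divisor 1826168/20 ≈ 91308.4; standard quotas: Oakdale 9.217, Rivermont 3.166, Pinehurst 5.052, Claybrook 2.565.
Rounding down gives 9, 3, 5, 2 = 19 seats, so the divisor must be adjusted.
With modified divisor 81100: modified quotas Oakdale 10.378, Rivermont 3.564, Pinehurst 5.688, Claybrook 2.887.
Rounding down: Oakdale 10, Rivermont 3, Pinehurst 5, Claybrook 2 (total 20).

Oakdale: 10, Rivermont: 3, Pinehurst: 5, Claybrook: 2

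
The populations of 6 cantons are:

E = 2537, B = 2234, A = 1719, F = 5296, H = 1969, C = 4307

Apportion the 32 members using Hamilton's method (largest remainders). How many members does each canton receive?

Standard divisor: 18062 ÷ 32 ≈ 564.438.
Standard quotas: E 4.4947, B 3.9579, A 3.0455, F 9.3828, H 3.4884, C 7.6306.
Lower quotas: E 4, B 3, A 3, F 9, H 3, C 7 (sum 29, leaving 3 seats).
Remainders in descending order: B 0.9579, C 0.6306, E 0.4947, H 0.4884, F 0.3828, A 0.0455.
Largest remainders: B, C, E receive the extra seats.

E: 5, B: 4, A: 3, F: 9, H: 3, C: 8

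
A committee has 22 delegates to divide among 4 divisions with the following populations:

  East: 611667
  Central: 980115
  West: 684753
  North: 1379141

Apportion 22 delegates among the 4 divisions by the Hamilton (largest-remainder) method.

East 4, Central 6, West 4, North 8

Standard divisor: 3655676 ÷ 22 ≈ 166167.091.
Standard quotas: East 3.6810, Central 5.8984, West 4.1209, North 8.2997.
Lower quotas: East 3, Central 5, West 4, North 8 (sum 20, leaving 2 seats).
Remainders in descending order: Central 0.8984, East 0.6810, North 0.2997, West 0.1209.
The surplus seats go to Central, East.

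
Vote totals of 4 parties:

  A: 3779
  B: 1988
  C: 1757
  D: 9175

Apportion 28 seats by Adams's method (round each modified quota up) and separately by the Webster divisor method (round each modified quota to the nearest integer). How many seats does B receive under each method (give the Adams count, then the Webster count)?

4 and 3

Adams: A 6, B 4, C 3, D 15.
Webster: A 6, B 3, C 3, D 16.
B gets 4 under Adams and 3 under Webster.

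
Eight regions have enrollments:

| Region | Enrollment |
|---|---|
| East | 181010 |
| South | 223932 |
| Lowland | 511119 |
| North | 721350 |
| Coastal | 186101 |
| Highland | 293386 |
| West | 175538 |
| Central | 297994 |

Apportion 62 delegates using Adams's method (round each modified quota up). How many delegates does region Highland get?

7

Standard divisor 2590430/62 ≈ 41781.129; standard quotas: East 4.332, South 5.360, Lowland 12.233, North 17.265, Coastal 4.454, Highland 7.022, West 4.201, Central 7.132.
Rounding up gives 5, 6, 13, 18, 5, 8, 5, 8 = 68 seats, so the divisor must be adjusted.
With modified divisor 44995: modified quotas East 4.023, South 4.977, Lowland 11.359, North 16.032, Coastal 4.136, Highland 6.520, West 3.901, Central 6.623.
Rounding up: East 5, South 5, Lowland 12, North 17, Coastal 5, Highland 7, West 4, Central 7 (total 62).
Highland receives 7.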